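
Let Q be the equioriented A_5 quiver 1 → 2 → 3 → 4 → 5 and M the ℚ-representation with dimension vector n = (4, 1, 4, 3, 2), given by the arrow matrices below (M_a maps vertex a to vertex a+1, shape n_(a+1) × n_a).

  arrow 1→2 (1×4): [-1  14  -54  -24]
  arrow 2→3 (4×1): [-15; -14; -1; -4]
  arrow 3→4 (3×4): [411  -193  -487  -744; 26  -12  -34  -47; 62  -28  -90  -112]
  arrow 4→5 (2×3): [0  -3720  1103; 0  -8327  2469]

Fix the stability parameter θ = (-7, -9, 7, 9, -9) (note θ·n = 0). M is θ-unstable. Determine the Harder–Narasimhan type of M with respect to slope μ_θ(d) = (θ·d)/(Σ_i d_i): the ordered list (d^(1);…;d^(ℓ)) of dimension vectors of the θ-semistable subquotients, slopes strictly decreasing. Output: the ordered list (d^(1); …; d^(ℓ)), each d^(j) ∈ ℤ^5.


Via rank(M_{q-1}∘⋯∘M_p): M ≅ I[1,1]^3, I[1,3], I[3,4], I[3,5]^2.
μ_θ-semistable layers: μ^(1)=9; μ^(2)=7; μ^(3)=7/3; μ^(4)=-7; μ^(5)=-8

((0, 0, 0, 1, 0); (0, 0, 2, 0, 0); (0, 0, 2, 2, 2); (3, 0, 0, 0, 0); (1, 1, 0, 0, 0))


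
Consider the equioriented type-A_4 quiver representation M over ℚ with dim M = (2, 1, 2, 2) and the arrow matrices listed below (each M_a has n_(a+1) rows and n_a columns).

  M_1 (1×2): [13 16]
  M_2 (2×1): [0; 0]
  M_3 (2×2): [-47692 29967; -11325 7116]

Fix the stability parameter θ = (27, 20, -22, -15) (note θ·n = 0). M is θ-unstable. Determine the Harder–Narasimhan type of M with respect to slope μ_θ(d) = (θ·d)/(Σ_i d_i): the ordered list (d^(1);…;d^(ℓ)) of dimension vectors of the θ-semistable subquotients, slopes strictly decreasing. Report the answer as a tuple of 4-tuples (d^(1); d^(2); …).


Interval decomposition of M: I[1,1], I[1,2], I[3,4]^2.
HN type (ℓ=4): μ^(1)=27; μ^(2)=47/2; μ^(3)=-15; μ^(4)=-22

((1, 0, 0, 0); (1, 1, 0, 0); (0, 0, 0, 2); (0, 0, 2, 0))


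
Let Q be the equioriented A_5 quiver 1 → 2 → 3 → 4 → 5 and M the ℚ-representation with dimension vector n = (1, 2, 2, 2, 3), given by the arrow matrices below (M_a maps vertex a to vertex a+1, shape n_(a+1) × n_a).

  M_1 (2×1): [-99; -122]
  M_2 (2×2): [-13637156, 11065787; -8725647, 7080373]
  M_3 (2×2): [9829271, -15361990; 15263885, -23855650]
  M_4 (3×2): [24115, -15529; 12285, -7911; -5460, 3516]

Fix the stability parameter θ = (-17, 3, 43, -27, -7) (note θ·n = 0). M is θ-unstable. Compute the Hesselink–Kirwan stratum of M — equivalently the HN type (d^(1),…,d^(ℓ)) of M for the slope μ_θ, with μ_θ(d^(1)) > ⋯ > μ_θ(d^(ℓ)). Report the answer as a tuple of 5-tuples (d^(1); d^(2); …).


Barcode: M ≅ I[1,3], I[2,4], I[4,5], I[5,5]^2. HN layers by μ_θ (6 steps, strictly decreasing):
  μ^(1)=43; μ^(2)=8; μ^(3)=3; μ^(4)=-7; μ^(5)=-17; μ^(6)=-27

((0, 0, 1, 0, 0); (0, 0, 1, 1, 0); (0, 2, 0, 0, 0); (0, 0, 0, 0, 3); (1, 0, 0, 0, 0); (0, 0, 0, 1, 0))


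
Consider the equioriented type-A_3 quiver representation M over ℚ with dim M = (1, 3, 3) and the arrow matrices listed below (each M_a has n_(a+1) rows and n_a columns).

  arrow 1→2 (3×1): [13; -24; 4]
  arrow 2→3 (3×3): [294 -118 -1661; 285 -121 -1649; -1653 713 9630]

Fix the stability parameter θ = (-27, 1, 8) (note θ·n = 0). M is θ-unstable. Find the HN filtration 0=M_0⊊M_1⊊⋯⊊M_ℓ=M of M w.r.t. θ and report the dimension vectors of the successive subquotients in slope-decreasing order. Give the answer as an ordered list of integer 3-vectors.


Interval decomposition of M: I[1,3], I[2,2], I[2,3], I[3,3].
HN type (ℓ=3): μ^(1)=8; μ^(2)=1; μ^(3)=-27

((0, 0, 3); (0, 3, 0); (1, 0, 0))


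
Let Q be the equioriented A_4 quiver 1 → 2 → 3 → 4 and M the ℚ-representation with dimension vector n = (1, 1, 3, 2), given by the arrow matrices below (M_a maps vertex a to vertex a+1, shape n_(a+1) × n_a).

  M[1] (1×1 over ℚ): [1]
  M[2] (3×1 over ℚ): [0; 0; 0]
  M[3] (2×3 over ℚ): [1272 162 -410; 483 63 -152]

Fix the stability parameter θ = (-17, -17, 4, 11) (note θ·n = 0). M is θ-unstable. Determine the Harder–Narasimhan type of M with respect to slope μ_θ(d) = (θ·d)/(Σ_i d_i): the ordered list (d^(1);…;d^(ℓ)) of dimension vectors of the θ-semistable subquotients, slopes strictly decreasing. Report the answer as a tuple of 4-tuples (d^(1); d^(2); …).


Interval decomposition of M: I[1,2], I[3,3], I[3,4]^2.
HN type (ℓ=3): μ^(1)=11; μ^(2)=4; μ^(3)=-17

((0, 0, 0, 2); (0, 0, 3, 0); (1, 1, 0, 0))


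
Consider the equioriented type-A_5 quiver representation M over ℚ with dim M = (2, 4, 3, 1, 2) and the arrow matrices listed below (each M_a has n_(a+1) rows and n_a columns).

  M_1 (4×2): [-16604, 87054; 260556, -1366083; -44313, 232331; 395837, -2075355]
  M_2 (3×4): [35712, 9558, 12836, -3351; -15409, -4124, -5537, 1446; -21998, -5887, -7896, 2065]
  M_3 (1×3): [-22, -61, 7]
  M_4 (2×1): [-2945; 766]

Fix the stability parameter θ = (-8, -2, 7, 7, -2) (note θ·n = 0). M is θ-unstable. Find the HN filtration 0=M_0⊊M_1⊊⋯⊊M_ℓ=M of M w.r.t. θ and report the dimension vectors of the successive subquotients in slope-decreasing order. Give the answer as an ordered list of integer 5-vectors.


Interval decomposition of M: I[1,3], I[1,5], I[2,2], I[2,3], I[5,5].
HN type (ℓ=4): μ^(1)=7; μ^(2)=4; μ^(3)=-2; μ^(4)=-8

((0, 0, 2, 0, 0); (0, 0, 1, 1, 1); (0, 4, 0, 0, 1); (2, 0, 0, 0, 0))


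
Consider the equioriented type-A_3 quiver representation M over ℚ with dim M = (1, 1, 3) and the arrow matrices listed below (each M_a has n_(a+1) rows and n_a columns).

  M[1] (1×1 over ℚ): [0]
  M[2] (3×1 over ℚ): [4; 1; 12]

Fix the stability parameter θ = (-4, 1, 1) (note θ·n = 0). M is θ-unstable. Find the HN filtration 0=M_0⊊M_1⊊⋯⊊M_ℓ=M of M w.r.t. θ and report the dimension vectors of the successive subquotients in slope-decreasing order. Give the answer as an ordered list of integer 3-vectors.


Barcode: M ≅ I[1,1], I[2,3], I[3,3]^2. HN layers by μ_θ (2 steps, strictly decreasing):
  μ^(1)=1; μ^(2)=-4

((0, 1, 3); (1, 0, 0))


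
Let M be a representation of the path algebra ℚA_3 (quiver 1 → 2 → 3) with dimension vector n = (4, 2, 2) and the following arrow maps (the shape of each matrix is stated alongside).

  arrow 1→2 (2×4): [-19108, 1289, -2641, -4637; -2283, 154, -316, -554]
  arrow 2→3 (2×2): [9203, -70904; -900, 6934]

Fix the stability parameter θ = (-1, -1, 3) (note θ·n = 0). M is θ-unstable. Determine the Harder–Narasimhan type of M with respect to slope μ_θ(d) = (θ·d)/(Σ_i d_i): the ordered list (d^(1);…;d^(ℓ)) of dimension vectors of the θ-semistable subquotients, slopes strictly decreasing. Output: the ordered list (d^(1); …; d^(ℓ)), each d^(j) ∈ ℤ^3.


Barcode: M ≅ I[1,1]^2, I[1,3]^2. HN layers by μ_θ (2 steps, strictly decreasing):
  μ^(1)=3; μ^(2)=-1

((0, 0, 2); (4, 2, 0))


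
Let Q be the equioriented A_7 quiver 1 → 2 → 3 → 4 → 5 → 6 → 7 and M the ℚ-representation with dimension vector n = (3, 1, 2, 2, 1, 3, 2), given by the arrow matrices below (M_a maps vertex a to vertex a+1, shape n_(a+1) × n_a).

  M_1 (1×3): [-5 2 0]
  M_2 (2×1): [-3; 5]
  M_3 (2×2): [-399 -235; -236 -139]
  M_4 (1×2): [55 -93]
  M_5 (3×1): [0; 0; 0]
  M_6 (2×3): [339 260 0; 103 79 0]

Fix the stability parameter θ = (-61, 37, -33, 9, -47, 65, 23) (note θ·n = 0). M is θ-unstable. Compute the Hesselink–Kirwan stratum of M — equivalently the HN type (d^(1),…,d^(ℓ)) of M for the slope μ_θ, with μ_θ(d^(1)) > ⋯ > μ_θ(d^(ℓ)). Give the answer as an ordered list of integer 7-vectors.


Barcode: M ≅ I[1,1]^2, I[1,5], I[3,4], I[6,6], I[6,7]^2. HN layers by μ_θ (6 steps, strictly decreasing):
  μ^(1)=65; μ^(2)=44; μ^(3)=9; μ^(4)=-17/2; μ^(5)=-33; μ^(6)=-61

((0, 0, 0, 0, 0, 1, 0); (0, 0, 0, 0, 0, 2, 2); (0, 0, 0, 1, 0, 0, 0); (0, 1, 1, 1, 1, 0, 0); (0, 0, 1, 0, 0, 0, 0); (3, 0, 0, 0, 0, 0, 0))


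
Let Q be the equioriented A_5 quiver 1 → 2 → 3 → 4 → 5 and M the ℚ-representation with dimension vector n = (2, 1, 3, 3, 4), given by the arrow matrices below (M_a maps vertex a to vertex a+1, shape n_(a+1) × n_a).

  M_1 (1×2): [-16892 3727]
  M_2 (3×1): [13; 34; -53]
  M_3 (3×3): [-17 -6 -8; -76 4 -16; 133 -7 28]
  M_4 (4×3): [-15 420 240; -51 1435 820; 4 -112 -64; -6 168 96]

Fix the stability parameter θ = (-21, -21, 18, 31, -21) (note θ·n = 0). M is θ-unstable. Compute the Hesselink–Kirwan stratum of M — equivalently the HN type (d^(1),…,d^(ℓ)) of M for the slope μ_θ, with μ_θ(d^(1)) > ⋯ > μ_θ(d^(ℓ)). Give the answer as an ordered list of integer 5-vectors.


Via rank(M_{q-1}∘⋯∘M_p): M ≅ I[1,1], I[1,5], I[3,3], I[3,4], I[4,5], I[5,5]^2.
μ_θ-semistable layers: μ^(1)=31; μ^(2)=18; μ^(3)=28/3; μ^(4)=5; μ^(5)=-21

((0, 0, 0, 1, 0); (0, 0, 2, 0, 0); (0, 0, 1, 1, 1); (0, 0, 0, 1, 1); (2, 1, 0, 0, 2))


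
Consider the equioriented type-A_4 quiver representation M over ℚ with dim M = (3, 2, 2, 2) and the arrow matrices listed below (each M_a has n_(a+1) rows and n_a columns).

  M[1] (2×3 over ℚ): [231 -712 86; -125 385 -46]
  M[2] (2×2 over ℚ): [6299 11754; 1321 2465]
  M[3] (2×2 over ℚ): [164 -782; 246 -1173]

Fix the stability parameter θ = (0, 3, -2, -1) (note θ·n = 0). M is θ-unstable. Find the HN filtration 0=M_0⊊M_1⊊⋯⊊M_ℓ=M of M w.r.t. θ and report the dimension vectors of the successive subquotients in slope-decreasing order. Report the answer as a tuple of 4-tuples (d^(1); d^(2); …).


Via rank(M_{q-1}∘⋯∘M_p): M ≅ I[1,1], I[1,3], I[1,4], I[4,4].
μ_θ-semistable layers: μ^(1)=1/2; μ^(2)=0; μ^(3)=-1

((0, 1, 1, 0); (3, 1, 1, 1); (0, 0, 0, 1))


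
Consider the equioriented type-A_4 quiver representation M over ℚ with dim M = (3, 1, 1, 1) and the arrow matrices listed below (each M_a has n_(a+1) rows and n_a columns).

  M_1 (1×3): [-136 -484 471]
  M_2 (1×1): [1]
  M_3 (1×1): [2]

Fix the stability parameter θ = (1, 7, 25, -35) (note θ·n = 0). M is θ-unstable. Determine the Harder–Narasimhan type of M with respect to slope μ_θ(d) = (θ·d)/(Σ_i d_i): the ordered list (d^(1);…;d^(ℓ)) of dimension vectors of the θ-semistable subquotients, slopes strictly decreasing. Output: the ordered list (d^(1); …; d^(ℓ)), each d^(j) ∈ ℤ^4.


Via rank(M_{q-1}∘⋯∘M_p): M ≅ I[1,1]^2, I[1,4].
μ_θ-semistable layers: μ^(1)=1; μ^(2)=-1/2

((2, 0, 0, 0); (1, 1, 1, 1))


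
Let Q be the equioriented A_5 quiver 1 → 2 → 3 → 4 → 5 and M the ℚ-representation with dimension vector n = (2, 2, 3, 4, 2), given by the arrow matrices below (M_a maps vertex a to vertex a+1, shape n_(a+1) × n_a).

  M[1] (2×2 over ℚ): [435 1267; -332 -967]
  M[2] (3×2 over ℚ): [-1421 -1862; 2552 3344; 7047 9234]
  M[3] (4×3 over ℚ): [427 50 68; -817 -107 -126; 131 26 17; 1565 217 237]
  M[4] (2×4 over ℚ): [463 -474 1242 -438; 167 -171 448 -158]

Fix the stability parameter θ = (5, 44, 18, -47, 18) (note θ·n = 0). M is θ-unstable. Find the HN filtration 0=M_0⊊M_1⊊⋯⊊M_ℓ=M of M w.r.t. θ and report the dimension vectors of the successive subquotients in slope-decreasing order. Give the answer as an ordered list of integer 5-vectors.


Barcode: M ≅ I[1,2], I[1,5], I[3,4], I[3,5], I[4,4]. HN layers by μ_θ (5 steps, strictly decreasing):
  μ^(1)=44; μ^(2)=18; μ^(3)=5; μ^(4)=-29/2; μ^(5)=-47

((0, 1, 0, 0, 0); (0, 0, 0, 0, 2); (2, 1, 1, 1, 0); (0, 0, 2, 2, 0); (0, 0, 0, 1, 0))


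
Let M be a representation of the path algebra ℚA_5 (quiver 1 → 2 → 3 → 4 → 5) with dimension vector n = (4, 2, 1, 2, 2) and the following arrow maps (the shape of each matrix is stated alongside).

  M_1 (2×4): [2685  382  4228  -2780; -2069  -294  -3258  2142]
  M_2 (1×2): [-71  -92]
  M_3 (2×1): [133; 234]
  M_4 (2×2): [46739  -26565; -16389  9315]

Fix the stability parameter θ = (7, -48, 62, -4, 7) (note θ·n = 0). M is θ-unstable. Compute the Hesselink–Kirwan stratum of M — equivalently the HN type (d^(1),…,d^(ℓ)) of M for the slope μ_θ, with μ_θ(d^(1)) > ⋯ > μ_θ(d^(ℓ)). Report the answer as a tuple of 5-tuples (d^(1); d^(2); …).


Interval decomposition of M: I[1,1]^2, I[1,2], I[1,5], I[4,4], I[5,5].
HN type (ℓ=4): μ^(1)=65/3; μ^(2)=7; μ^(3)=-4; μ^(4)=-41/2

((0, 0, 1, 1, 1); (2, 0, 0, 0, 1); (0, 0, 0, 1, 0); (2, 2, 0, 0, 0))


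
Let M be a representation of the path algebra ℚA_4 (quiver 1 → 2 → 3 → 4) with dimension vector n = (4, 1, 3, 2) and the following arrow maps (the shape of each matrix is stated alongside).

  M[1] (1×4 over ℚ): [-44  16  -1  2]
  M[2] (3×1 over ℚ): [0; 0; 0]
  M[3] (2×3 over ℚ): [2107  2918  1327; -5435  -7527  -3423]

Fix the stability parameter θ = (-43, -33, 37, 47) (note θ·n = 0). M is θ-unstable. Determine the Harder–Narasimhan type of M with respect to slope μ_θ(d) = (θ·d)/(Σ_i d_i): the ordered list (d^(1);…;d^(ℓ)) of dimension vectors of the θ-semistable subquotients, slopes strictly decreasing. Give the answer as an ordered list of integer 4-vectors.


Barcode: M ≅ I[1,1]^3, I[1,2], I[3,3], I[3,4]^2. HN layers by μ_θ (4 steps, strictly decreasing):
  μ^(1)=47; μ^(2)=37; μ^(3)=-33; μ^(4)=-43

((0, 0, 0, 2); (0, 0, 3, 0); (0, 1, 0, 0); (4, 0, 0, 0))


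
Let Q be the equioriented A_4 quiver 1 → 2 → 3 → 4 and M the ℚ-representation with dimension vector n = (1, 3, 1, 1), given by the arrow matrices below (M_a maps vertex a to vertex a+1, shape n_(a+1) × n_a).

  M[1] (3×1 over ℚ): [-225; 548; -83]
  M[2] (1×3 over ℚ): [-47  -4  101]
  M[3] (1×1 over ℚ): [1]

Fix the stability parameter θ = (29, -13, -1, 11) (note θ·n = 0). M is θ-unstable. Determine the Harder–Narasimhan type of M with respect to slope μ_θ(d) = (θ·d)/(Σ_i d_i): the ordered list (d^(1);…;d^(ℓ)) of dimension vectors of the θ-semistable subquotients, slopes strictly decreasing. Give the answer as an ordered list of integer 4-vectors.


Barcode: M ≅ I[1,2], I[2,2], I[2,4]. HN layers by μ_θ (4 steps, strictly decreasing):
  μ^(1)=11; μ^(2)=8; μ^(3)=-1; μ^(4)=-13

((0, 0, 0, 1); (1, 1, 0, 0); (0, 0, 1, 0); (0, 2, 0, 0))


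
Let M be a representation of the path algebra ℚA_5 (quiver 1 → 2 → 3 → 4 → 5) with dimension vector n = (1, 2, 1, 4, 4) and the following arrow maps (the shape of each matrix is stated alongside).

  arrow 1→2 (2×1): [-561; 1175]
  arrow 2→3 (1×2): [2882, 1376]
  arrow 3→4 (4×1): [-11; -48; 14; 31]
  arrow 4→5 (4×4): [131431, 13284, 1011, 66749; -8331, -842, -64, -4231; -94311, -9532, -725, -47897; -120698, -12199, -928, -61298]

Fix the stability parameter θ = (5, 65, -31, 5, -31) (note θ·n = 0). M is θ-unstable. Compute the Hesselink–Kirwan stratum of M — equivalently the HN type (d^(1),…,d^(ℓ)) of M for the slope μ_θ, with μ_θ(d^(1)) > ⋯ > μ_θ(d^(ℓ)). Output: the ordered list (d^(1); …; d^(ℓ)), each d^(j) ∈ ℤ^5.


Barcode: M ≅ I[1,4], I[2,2], I[4,5]^3, I[5,5]. HN layers by μ_θ (5 steps, strictly decreasing):
  μ^(1)=65; μ^(2)=13; μ^(3)=5; μ^(4)=-13; μ^(5)=-31

((0, 1, 0, 0, 0); (0, 1, 1, 1, 0); (1, 0, 0, 0, 0); (0, 0, 0, 3, 3); (0, 0, 0, 0, 1))


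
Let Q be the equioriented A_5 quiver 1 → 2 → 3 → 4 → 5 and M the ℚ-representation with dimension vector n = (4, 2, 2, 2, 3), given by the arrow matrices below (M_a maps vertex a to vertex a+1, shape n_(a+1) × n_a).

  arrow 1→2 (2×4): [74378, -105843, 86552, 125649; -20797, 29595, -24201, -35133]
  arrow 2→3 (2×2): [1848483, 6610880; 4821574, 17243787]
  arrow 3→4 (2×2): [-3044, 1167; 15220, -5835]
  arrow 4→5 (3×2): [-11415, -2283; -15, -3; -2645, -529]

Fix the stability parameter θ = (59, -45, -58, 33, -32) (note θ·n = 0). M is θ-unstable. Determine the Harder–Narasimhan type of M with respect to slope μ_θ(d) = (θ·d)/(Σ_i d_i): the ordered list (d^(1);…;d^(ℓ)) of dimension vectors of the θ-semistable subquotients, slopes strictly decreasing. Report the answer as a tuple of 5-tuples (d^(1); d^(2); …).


Barcode: M ≅ I[1,1]^2, I[1,3], I[1,4], I[4,5], I[5,5]^2. HN layers by μ_θ (5 steps, strictly decreasing):
  μ^(1)=59; μ^(2)=33; μ^(3)=1/2; μ^(4)=-44/3; μ^(5)=-32

((2, 0, 0, 0, 0); (0, 0, 0, 1, 0); (0, 0, 0, 1, 1); (2, 2, 2, 0, 0); (0, 0, 0, 0, 2))


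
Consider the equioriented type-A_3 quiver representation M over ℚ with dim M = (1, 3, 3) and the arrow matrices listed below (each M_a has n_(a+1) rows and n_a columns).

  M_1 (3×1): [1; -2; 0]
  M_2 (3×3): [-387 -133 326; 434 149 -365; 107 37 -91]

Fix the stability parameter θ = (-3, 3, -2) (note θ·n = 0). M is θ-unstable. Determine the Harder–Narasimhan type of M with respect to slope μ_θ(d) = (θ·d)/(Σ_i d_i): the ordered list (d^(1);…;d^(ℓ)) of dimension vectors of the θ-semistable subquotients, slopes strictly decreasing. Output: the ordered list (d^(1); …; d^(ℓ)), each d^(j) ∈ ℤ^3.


Interval decomposition of M: I[1,3], I[2,3]^2.
HN type (ℓ=2): μ^(1)=1/2; μ^(2)=-3

((0, 3, 3); (1, 0, 0))


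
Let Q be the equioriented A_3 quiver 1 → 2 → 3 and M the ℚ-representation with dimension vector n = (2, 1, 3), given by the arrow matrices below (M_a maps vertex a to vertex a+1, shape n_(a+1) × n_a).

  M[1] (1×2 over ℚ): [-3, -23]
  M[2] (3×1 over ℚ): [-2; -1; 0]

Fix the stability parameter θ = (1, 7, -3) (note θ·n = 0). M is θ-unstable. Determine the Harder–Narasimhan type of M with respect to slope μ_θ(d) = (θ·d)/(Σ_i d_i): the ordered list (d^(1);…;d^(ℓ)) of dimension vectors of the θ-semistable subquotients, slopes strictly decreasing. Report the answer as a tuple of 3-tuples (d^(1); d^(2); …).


Barcode: M ≅ I[1,1], I[1,3], I[3,3]^2. HN layers by μ_θ (3 steps, strictly decreasing):
  μ^(1)=2; μ^(2)=1; μ^(3)=-3

((0, 1, 1); (2, 0, 0); (0, 0, 2))


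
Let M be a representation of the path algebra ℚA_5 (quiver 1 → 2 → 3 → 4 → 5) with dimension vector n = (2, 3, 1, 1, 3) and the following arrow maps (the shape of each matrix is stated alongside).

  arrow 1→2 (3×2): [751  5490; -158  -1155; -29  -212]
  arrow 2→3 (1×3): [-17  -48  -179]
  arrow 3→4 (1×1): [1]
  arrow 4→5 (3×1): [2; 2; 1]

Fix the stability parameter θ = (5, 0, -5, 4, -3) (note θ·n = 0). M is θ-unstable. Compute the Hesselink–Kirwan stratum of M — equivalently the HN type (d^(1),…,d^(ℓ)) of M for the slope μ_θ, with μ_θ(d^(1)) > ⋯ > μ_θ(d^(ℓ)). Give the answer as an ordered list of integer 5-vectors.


Barcode: M ≅ I[1,2], I[1,5], I[2,2], I[5,5]^2. HN layers by μ_θ (4 steps, strictly decreasing):
  μ^(1)=5/2; μ^(2)=1/2; μ^(3)=0; μ^(4)=-3

((1, 1, 0, 0, 0); (0, 0, 0, 1, 1); (1, 2, 1, 0, 0); (0, 0, 0, 0, 2))


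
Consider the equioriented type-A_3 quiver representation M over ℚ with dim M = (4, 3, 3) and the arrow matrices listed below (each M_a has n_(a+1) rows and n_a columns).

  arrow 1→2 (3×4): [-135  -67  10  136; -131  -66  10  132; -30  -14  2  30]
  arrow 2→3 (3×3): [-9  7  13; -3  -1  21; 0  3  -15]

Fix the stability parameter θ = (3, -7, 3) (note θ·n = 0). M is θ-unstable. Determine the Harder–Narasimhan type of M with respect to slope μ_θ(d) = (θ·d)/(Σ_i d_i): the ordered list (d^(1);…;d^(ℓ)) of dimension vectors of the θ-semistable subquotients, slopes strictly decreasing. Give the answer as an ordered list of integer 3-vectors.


Via rank(M_{q-1}∘⋯∘M_p): M ≅ I[1,1], I[1,2], I[1,3]^2, I[3,3].
μ_θ-semistable layers: μ^(1)=3; μ^(2)=-2

((1, 0, 3); (3, 3, 0))


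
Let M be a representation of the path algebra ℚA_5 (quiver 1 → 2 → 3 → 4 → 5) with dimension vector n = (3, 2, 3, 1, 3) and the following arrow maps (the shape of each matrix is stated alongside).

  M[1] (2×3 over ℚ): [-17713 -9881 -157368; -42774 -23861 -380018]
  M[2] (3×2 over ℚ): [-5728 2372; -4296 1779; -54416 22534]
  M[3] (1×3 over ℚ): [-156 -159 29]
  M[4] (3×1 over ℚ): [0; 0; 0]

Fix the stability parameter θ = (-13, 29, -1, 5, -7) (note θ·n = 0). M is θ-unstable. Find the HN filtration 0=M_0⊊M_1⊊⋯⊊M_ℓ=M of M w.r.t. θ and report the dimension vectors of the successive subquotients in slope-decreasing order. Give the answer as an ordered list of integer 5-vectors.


Via rank(M_{q-1}∘⋯∘M_p): M ≅ I[1,1], I[1,2], I[1,4], I[3,3]^2, I[5,5]^3.
μ_θ-semistable layers: μ^(1)=29; μ^(2)=11; μ^(3)=-1; μ^(4)=-7; μ^(5)=-13

((0, 1, 0, 0, 0); (0, 1, 1, 1, 0); (0, 0, 2, 0, 0); (0, 0, 0, 0, 3); (3, 0, 0, 0, 0))


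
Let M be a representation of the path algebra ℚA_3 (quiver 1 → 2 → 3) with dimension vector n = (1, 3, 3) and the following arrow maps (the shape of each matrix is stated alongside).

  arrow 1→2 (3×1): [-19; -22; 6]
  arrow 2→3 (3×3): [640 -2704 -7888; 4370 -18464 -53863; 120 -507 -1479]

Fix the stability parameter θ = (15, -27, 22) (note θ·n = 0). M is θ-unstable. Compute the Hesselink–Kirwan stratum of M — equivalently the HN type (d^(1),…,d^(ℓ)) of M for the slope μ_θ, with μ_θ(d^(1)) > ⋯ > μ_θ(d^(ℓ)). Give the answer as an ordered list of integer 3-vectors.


Via rank(M_{q-1}∘⋯∘M_p): M ≅ I[1,2], I[2,3]^2, I[3,3].
μ_θ-semistable layers: μ^(1)=22; μ^(2)=-6; μ^(3)=-27

((0, 0, 3); (1, 1, 0); (0, 2, 0))


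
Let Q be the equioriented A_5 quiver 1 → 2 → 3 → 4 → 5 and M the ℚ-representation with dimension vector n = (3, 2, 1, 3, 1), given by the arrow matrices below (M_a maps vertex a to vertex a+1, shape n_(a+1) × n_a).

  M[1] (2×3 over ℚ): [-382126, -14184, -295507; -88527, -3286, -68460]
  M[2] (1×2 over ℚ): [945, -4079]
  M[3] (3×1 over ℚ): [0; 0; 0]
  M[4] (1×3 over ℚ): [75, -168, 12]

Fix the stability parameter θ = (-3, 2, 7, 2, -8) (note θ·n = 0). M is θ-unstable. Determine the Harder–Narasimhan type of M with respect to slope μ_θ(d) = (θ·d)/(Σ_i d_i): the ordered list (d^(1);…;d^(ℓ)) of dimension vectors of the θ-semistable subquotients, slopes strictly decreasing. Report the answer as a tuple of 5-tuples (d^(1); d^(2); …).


Interval decomposition of M: I[1,1], I[1,2], I[1,3], I[4,4]^2, I[4,5].
HN type (ℓ=3): μ^(1)=7; μ^(2)=2; μ^(3)=-3

((0, 0, 1, 0, 0); (0, 2, 0, 2, 0); (3, 0, 0, 1, 1))


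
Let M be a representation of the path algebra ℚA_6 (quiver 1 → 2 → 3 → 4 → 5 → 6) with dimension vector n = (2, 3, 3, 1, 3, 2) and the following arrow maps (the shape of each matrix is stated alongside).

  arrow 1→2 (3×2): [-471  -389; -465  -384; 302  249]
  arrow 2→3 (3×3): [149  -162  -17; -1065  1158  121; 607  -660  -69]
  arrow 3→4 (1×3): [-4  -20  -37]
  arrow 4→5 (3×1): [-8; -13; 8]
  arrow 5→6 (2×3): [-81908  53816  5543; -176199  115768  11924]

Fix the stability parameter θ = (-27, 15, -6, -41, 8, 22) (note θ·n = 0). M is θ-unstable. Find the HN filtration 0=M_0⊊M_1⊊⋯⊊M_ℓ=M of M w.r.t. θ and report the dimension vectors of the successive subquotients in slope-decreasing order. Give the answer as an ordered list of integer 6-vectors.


Interval decomposition of M: I[1,3], I[1,5], I[2,2], I[3,3], I[5,6]^2.
HN type (ℓ=7): μ^(1)=22; μ^(2)=15; μ^(3)=8; μ^(4)=9/2; μ^(5)=-6; μ^(6)=-32/3; μ^(7)=-27

((0, 0, 0, 0, 0, 2); (0, 1, 0, 0, 0, 0); (0, 0, 0, 0, 3, 0); (0, 1, 1, 0, 0, 0); (0, 0, 1, 0, 0, 0); (0, 1, 1, 1, 0, 0); (2, 0, 0, 0, 0, 0))


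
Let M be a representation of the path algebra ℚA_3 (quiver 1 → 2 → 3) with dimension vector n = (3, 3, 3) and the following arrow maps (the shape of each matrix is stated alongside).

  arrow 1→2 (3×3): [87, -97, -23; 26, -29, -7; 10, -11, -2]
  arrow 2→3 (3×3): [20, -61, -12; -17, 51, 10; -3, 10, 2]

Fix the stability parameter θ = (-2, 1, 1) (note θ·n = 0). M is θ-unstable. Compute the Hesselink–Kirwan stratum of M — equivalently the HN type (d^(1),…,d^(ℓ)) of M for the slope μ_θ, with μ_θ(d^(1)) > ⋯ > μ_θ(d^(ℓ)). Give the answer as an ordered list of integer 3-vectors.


Interval decomposition of M: I[1,2], I[1,3]^2, I[3,3].
HN type (ℓ=2): μ^(1)=1; μ^(2)=-2

((0, 3, 3); (3, 0, 0))


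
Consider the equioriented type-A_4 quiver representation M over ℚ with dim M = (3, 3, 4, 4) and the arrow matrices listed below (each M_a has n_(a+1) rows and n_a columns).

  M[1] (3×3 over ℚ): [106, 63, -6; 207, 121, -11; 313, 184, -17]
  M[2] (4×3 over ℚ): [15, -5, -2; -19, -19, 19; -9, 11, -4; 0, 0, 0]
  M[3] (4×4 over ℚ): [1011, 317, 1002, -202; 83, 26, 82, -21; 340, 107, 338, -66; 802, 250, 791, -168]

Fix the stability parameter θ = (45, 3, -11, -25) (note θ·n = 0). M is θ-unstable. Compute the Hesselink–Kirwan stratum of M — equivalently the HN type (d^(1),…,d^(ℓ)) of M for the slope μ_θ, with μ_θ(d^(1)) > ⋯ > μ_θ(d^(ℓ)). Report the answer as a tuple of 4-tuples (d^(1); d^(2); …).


Interval decomposition of M: I[1,1], I[1,2], I[1,4], I[2,4], I[3,4]^2.
HN type (ℓ=5): μ^(1)=45; μ^(2)=24; μ^(3)=3; μ^(4)=-11; μ^(5)=-18

((1, 0, 0, 0); (1, 1, 0, 0); (1, 1, 1, 1); (0, 1, 1, 1); (0, 0, 2, 2))


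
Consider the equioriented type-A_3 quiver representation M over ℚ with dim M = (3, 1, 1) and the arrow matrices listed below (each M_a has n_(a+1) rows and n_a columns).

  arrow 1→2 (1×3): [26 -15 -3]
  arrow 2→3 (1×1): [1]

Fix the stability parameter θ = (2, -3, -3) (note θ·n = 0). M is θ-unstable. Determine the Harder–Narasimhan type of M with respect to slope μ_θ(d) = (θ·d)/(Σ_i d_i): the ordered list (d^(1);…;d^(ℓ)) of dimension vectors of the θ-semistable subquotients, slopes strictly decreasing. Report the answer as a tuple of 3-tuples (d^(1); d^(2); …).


Interval decomposition of M: I[1,1]^2, I[1,3].
HN type (ℓ=2): μ^(1)=2; μ^(2)=-4/3

((2, 0, 0); (1, 1, 1))


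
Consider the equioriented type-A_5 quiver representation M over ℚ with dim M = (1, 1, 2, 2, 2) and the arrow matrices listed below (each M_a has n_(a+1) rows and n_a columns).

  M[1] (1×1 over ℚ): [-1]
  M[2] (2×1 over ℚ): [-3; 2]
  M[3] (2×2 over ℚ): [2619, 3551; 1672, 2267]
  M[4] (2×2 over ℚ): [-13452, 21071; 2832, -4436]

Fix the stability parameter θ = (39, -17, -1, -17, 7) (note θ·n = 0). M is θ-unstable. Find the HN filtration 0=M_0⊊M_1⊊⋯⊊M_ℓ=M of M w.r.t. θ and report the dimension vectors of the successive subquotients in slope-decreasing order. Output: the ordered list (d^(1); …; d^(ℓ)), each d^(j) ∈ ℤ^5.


Via rank(M_{q-1}∘⋯∘M_p): M ≅ I[1,5], I[3,4], I[5,5].
μ_θ-semistable layers: μ^(1)=7; μ^(2)=1; μ^(3)=-9

((0, 0, 0, 0, 2); (1, 1, 1, 1, 0); (0, 0, 1, 1, 0))


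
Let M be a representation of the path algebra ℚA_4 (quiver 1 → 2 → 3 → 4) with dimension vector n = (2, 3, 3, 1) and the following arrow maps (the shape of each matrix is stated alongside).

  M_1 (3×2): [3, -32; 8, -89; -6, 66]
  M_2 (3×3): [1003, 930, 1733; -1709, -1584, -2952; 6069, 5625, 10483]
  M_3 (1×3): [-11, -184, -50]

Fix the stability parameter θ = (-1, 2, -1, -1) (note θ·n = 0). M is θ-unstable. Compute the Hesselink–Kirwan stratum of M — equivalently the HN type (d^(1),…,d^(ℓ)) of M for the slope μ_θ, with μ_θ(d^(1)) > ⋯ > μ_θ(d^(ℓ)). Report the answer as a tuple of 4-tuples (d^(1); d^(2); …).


Interval decomposition of M: I[1,3], I[1,4], I[2,3].
HN type (ℓ=3): μ^(1)=1/2; μ^(2)=0; μ^(3)=-1

((0, 2, 2, 0); (0, 1, 1, 1); (2, 0, 0, 0))


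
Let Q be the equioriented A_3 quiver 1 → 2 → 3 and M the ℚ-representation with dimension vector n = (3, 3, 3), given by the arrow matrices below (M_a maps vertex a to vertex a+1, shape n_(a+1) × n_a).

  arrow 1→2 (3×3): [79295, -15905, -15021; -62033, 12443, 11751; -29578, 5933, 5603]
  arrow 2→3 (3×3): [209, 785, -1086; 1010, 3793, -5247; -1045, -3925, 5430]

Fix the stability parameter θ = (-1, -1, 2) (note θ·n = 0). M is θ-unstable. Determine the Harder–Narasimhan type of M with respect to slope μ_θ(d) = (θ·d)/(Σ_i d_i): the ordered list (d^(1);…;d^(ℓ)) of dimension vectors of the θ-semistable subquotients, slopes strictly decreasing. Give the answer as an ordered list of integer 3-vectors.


Via rank(M_{q-1}∘⋯∘M_p): M ≅ I[1,1], I[1,2], I[1,3], I[2,3], I[3,3].
μ_θ-semistable layers: μ^(1)=2; μ^(2)=-1

((0, 0, 3); (3, 3, 0))


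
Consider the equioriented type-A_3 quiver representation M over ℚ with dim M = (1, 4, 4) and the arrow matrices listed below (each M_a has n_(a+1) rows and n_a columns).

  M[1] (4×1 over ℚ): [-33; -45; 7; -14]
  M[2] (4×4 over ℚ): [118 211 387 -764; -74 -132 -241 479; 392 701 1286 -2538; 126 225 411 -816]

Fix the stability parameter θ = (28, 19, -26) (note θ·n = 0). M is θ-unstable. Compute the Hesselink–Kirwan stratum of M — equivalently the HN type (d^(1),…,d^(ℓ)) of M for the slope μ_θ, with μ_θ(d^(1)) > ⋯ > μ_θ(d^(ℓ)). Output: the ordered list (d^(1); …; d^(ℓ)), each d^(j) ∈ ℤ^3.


Via rank(M_{q-1}∘⋯∘M_p): M ≅ I[1,3], I[2,2], I[2,3]^2, I[3,3].
μ_θ-semistable layers: μ^(1)=19; μ^(2)=7; μ^(3)=-7/2; μ^(4)=-26

((0, 1, 0); (1, 1, 1); (0, 2, 2); (0, 0, 1))


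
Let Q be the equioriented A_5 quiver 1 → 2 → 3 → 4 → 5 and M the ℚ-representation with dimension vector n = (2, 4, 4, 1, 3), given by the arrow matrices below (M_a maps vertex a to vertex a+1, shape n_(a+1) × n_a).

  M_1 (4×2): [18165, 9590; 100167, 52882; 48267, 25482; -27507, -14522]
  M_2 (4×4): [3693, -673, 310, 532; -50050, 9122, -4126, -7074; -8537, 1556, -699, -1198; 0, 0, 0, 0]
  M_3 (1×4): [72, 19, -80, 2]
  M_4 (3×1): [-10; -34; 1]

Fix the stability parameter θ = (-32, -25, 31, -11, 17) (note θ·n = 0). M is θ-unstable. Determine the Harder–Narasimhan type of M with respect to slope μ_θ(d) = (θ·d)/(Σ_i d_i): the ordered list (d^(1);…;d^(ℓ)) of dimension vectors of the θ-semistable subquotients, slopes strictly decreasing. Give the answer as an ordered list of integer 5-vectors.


Via rank(M_{q-1}∘⋯∘M_p): M ≅ I[1,1], I[1,2], I[2,3]^2, I[2,5], I[3,3], I[5,5]^2.
μ_θ-semistable layers: μ^(1)=31; μ^(2)=17; μ^(3)=10; μ^(4)=-25; μ^(5)=-32

((0, 0, 3, 0, 0); (0, 0, 0, 0, 3); (0, 0, 1, 1, 0); (0, 4, 0, 0, 0); (2, 0, 0, 0, 0))


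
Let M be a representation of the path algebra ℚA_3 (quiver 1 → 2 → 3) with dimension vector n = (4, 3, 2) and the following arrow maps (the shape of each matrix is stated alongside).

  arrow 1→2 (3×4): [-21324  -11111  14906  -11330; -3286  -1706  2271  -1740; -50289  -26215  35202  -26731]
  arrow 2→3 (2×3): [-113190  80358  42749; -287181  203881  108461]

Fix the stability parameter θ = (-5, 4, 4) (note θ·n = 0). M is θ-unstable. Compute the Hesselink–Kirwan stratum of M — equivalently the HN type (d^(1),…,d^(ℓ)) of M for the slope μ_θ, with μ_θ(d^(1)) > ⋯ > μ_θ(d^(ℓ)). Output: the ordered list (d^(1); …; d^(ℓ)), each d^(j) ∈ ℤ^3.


Via rank(M_{q-1}∘⋯∘M_p): M ≅ I[1,1], I[1,2], I[1,3]^2.
μ_θ-semistable layers: μ^(1)=4; μ^(2)=-5

((0, 3, 2); (4, 0, 0))


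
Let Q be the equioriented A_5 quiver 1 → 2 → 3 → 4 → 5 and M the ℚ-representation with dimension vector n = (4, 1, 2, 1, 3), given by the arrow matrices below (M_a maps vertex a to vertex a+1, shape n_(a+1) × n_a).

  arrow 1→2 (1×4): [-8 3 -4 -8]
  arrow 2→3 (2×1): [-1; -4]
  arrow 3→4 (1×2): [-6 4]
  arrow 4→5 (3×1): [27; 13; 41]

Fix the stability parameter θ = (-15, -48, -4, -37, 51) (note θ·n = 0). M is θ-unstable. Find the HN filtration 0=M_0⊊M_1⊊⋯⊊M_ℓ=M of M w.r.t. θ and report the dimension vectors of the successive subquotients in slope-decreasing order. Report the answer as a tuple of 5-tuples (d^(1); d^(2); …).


Barcode: M ≅ I[1,1]^3, I[1,5], I[3,3], I[5,5]^2. HN layers by μ_θ (5 steps, strictly decreasing):
  μ^(1)=51; μ^(2)=-4; μ^(3)=-15; μ^(4)=-41/2; μ^(5)=-63/2

((0, 0, 0, 0, 3); (0, 0, 1, 0, 0); (3, 0, 0, 0, 0); (0, 0, 1, 1, 0); (1, 1, 0, 0, 0))


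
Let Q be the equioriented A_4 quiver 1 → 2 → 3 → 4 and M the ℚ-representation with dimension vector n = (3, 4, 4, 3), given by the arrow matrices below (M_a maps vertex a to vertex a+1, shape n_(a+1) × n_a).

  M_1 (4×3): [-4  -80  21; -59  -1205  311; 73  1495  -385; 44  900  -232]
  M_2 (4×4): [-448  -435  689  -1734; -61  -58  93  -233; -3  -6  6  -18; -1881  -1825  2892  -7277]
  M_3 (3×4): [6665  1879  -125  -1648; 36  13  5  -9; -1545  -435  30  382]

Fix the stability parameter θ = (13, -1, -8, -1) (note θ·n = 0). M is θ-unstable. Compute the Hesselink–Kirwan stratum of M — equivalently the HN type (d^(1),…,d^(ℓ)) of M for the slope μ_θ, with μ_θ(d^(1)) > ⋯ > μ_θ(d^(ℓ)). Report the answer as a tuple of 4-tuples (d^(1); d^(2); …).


Via rank(M_{q-1}∘⋯∘M_p): M ≅ I[1,1], I[1,4]^2, I[2,3], I[2,4].
μ_θ-semistable layers: μ^(1)=13; μ^(2)=3/4; μ^(3)=-1; μ^(4)=-9/2

((1, 0, 0, 0); (2, 2, 2, 2); (0, 0, 0, 1); (0, 2, 2, 0))


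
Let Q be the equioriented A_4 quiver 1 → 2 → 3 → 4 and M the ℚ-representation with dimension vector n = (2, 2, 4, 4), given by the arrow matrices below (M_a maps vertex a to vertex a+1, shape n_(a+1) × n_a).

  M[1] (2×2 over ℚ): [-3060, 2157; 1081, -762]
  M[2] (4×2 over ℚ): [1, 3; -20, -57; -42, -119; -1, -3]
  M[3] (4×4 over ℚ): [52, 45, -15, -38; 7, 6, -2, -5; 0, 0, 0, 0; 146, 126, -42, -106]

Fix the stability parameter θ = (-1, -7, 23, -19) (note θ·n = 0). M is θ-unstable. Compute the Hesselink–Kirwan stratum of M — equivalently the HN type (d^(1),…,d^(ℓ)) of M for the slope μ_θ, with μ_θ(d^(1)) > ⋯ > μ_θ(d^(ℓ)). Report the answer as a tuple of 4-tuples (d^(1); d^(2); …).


Barcode: M ≅ I[1,3], I[1,4], I[3,3], I[3,4], I[4,4]^2. HN layers by μ_θ (4 steps, strictly decreasing):
  μ^(1)=23; μ^(2)=2; μ^(3)=-4; μ^(4)=-19

((0, 0, 2, 0); (0, 0, 2, 2); (2, 2, 0, 0); (0, 0, 0, 2))


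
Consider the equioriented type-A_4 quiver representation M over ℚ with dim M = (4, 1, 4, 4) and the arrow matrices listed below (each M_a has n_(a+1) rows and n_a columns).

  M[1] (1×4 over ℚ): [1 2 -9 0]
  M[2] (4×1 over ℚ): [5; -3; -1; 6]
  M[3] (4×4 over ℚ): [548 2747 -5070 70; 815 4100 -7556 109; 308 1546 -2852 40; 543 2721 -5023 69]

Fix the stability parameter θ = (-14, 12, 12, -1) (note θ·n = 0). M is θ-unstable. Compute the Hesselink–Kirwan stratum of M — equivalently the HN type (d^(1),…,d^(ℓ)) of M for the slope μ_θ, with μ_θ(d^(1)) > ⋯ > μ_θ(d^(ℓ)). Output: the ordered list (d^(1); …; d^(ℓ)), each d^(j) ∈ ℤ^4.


Via rank(M_{q-1}∘⋯∘M_p): M ≅ I[1,1]^3, I[1,4], I[3,3], I[3,4]^2, I[4,4].
μ_θ-semistable layers: μ^(1)=12; μ^(2)=23/3; μ^(3)=11/2; μ^(4)=-1; μ^(5)=-14

((0, 0, 1, 0); (0, 1, 1, 1); (0, 0, 2, 2); (0, 0, 0, 1); (4, 0, 0, 0))


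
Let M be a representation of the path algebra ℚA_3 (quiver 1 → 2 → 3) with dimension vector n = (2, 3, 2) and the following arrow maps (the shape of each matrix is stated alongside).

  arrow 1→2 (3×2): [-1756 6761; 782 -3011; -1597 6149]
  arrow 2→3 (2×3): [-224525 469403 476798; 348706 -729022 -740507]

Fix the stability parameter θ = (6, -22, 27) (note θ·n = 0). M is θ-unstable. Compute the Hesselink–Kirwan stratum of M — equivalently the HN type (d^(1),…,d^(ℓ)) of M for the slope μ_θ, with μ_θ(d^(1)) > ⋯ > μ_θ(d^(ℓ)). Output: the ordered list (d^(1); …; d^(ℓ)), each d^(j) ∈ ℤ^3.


Via rank(M_{q-1}∘⋯∘M_p): M ≅ I[1,3]^2, I[2,2].
μ_θ-semistable layers: μ^(1)=27; μ^(2)=-8; μ^(3)=-22

((0, 0, 2); (2, 2, 0); (0, 1, 0))


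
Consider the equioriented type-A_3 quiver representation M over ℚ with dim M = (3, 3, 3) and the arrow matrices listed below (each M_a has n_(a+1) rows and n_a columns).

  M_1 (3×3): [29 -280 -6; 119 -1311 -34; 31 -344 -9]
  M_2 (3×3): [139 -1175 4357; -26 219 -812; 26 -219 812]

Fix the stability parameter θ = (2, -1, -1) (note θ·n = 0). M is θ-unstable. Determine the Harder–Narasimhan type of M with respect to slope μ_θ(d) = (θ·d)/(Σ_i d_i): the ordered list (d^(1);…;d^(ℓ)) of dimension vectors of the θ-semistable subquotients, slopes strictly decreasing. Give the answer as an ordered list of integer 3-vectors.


Barcode: M ≅ I[1,2], I[1,3]^2, I[3,3]. HN layers by μ_θ (3 steps, strictly decreasing):
  μ^(1)=1/2; μ^(2)=0; μ^(3)=-1

((1, 1, 0); (2, 2, 2); (0, 0, 1))


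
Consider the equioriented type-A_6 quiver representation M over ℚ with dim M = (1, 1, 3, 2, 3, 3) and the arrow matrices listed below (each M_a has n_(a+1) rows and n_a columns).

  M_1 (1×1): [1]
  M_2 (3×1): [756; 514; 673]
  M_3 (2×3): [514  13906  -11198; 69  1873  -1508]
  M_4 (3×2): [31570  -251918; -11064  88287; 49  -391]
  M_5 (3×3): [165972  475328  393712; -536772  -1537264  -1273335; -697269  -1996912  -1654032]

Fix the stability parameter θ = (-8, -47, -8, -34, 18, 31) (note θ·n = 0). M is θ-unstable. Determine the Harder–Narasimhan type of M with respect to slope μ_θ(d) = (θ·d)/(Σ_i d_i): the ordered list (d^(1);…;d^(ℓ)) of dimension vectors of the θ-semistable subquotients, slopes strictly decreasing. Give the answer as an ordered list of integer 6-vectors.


Barcode: M ≅ I[1,5], I[3,3], I[3,6], I[5,6], I[6,6]. HN layers by μ_θ (5 steps, strictly decreasing):
  μ^(1)=31; μ^(2)=18; μ^(3)=-8; μ^(4)=-21; μ^(5)=-55/2

((0, 0, 0, 0, 0, 3); (0, 0, 0, 0, 3, 0); (0, 0, 1, 0, 0, 0); (0, 0, 2, 2, 0, 0); (1, 1, 0, 0, 0, 0))


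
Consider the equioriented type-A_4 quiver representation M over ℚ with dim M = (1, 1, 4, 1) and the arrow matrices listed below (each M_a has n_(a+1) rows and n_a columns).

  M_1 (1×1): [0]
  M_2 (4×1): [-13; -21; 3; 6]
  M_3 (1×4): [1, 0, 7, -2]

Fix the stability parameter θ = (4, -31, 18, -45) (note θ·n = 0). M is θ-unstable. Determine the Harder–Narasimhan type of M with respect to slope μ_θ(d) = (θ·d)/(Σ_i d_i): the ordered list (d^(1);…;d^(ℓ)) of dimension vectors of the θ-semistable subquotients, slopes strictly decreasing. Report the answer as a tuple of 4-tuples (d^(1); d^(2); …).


Interval decomposition of M: I[1,1], I[2,4], I[3,3]^3.
HN type (ℓ=4): μ^(1)=18; μ^(2)=4; μ^(3)=-27/2; μ^(4)=-31

((0, 0, 3, 0); (1, 0, 0, 0); (0, 0, 1, 1); (0, 1, 0, 0))


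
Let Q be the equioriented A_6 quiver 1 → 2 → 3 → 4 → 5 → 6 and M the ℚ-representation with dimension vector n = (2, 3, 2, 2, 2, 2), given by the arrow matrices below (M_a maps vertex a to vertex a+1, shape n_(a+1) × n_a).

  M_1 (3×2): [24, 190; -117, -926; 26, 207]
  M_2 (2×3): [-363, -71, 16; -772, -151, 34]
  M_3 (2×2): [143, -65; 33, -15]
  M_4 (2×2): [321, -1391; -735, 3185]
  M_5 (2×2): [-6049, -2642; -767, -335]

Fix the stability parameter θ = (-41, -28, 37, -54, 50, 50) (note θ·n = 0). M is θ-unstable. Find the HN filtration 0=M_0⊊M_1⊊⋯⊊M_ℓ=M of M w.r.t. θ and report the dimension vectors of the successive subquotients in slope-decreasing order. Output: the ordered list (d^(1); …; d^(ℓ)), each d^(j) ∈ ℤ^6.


Barcode: M ≅ I[1,2], I[1,4], I[2,3], I[4,6], I[5,6]. HN layers by μ_θ (6 steps, strictly decreasing):
  μ^(1)=50; μ^(2)=37; μ^(3)=-17/2; μ^(4)=-28; μ^(5)=-41; μ^(6)=-54

((0, 0, 0, 0, 2, 2); (0, 0, 1, 0, 0, 0); (0, 0, 1, 1, 0, 0); (0, 3, 0, 0, 0, 0); (2, 0, 0, 0, 0, 0); (0, 0, 0, 1, 0, 0))


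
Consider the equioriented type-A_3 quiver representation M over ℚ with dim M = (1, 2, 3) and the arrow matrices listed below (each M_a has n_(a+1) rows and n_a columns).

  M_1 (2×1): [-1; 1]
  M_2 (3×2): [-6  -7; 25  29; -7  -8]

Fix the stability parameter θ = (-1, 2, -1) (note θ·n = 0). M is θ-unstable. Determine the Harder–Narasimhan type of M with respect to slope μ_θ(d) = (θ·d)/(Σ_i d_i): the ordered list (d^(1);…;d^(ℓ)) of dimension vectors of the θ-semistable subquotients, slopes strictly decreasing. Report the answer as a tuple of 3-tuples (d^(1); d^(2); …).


Interval decomposition of M: I[1,3], I[2,3], I[3,3].
HN type (ℓ=2): μ^(1)=1/2; μ^(2)=-1

((0, 2, 2); (1, 0, 1))


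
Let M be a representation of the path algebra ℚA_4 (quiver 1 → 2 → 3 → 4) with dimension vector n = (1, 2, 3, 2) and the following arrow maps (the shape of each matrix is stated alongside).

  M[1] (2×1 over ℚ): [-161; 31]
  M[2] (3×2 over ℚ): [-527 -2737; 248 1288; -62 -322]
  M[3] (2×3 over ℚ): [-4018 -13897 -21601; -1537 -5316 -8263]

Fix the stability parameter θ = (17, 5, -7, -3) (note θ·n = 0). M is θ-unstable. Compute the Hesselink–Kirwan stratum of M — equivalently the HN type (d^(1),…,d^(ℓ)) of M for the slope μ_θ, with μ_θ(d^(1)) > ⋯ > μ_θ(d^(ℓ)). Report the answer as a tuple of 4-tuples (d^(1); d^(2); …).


Barcode: M ≅ I[1,2], I[2,4], I[3,3], I[3,4]. HN layers by μ_θ (4 steps, strictly decreasing):
  μ^(1)=11; μ^(2)=-5/3; μ^(3)=-3; μ^(4)=-7

((1, 1, 0, 0); (0, 1, 1, 1); (0, 0, 0, 1); (0, 0, 2, 0))
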